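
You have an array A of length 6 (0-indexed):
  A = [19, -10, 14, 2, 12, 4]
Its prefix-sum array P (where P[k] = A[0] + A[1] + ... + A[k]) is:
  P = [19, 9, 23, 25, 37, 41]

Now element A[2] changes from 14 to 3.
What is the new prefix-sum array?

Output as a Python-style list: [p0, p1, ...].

Answer: [19, 9, 12, 14, 26, 30]

Derivation:
Change: A[2] 14 -> 3, delta = -11
P[k] for k < 2: unchanged (A[2] not included)
P[k] for k >= 2: shift by delta = -11
  P[0] = 19 + 0 = 19
  P[1] = 9 + 0 = 9
  P[2] = 23 + -11 = 12
  P[3] = 25 + -11 = 14
  P[4] = 37 + -11 = 26
  P[5] = 41 + -11 = 30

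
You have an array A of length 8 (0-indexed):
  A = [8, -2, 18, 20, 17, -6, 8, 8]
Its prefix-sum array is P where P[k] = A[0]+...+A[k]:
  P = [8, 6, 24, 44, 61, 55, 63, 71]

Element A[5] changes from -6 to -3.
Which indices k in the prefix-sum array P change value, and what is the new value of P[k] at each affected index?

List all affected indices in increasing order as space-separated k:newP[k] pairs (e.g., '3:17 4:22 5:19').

Answer: 5:58 6:66 7:74

Derivation:
P[k] = A[0] + ... + A[k]
P[k] includes A[5] iff k >= 5
Affected indices: 5, 6, ..., 7; delta = 3
  P[5]: 55 + 3 = 58
  P[6]: 63 + 3 = 66
  P[7]: 71 + 3 = 74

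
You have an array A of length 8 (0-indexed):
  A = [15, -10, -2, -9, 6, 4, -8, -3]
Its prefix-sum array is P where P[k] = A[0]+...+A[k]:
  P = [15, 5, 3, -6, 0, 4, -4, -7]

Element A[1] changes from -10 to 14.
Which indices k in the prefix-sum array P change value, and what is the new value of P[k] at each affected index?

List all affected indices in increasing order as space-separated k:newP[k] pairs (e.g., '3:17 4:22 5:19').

P[k] = A[0] + ... + A[k]
P[k] includes A[1] iff k >= 1
Affected indices: 1, 2, ..., 7; delta = 24
  P[1]: 5 + 24 = 29
  P[2]: 3 + 24 = 27
  P[3]: -6 + 24 = 18
  P[4]: 0 + 24 = 24
  P[5]: 4 + 24 = 28
  P[6]: -4 + 24 = 20
  P[7]: -7 + 24 = 17

Answer: 1:29 2:27 3:18 4:24 5:28 6:20 7:17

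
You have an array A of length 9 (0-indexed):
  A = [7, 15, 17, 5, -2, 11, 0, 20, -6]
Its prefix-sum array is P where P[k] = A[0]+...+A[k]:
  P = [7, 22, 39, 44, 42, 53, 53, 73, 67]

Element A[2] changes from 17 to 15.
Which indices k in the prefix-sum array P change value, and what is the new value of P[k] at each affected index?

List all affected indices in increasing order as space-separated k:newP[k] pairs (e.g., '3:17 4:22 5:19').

P[k] = A[0] + ... + A[k]
P[k] includes A[2] iff k >= 2
Affected indices: 2, 3, ..., 8; delta = -2
  P[2]: 39 + -2 = 37
  P[3]: 44 + -2 = 42
  P[4]: 42 + -2 = 40
  P[5]: 53 + -2 = 51
  P[6]: 53 + -2 = 51
  P[7]: 73 + -2 = 71
  P[8]: 67 + -2 = 65

Answer: 2:37 3:42 4:40 5:51 6:51 7:71 8:65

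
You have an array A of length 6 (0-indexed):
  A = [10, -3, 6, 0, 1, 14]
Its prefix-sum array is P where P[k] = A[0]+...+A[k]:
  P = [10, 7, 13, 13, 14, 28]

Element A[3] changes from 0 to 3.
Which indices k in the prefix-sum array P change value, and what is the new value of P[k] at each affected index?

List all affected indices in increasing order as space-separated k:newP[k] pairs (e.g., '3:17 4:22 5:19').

Answer: 3:16 4:17 5:31

Derivation:
P[k] = A[0] + ... + A[k]
P[k] includes A[3] iff k >= 3
Affected indices: 3, 4, ..., 5; delta = 3
  P[3]: 13 + 3 = 16
  P[4]: 14 + 3 = 17
  P[5]: 28 + 3 = 31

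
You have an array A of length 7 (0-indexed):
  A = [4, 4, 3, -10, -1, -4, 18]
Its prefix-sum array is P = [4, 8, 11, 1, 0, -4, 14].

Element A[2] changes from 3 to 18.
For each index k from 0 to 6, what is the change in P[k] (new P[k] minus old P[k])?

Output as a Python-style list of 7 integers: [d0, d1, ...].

Element change: A[2] 3 -> 18, delta = 15
For k < 2: P[k] unchanged, delta_P[k] = 0
For k >= 2: P[k] shifts by exactly 15
Delta array: [0, 0, 15, 15, 15, 15, 15]

Answer: [0, 0, 15, 15, 15, 15, 15]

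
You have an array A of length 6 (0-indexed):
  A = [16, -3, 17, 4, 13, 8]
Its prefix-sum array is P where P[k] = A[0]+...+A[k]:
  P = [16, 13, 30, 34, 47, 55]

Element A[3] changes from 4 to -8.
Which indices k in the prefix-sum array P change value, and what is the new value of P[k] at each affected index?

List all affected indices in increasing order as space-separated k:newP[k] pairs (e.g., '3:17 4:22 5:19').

P[k] = A[0] + ... + A[k]
P[k] includes A[3] iff k >= 3
Affected indices: 3, 4, ..., 5; delta = -12
  P[3]: 34 + -12 = 22
  P[4]: 47 + -12 = 35
  P[5]: 55 + -12 = 43

Answer: 3:22 4:35 5:43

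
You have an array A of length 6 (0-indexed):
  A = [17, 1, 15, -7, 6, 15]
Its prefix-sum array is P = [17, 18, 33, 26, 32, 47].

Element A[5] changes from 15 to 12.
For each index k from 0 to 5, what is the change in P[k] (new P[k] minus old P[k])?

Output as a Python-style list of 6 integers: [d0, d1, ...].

Answer: [0, 0, 0, 0, 0, -3]

Derivation:
Element change: A[5] 15 -> 12, delta = -3
For k < 5: P[k] unchanged, delta_P[k] = 0
For k >= 5: P[k] shifts by exactly -3
Delta array: [0, 0, 0, 0, 0, -3]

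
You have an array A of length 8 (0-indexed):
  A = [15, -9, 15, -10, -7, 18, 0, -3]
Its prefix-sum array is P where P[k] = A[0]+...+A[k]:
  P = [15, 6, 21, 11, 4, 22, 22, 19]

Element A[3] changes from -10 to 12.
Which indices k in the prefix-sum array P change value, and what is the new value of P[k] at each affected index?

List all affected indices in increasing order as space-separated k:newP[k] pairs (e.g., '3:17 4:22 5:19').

Answer: 3:33 4:26 5:44 6:44 7:41

Derivation:
P[k] = A[0] + ... + A[k]
P[k] includes A[3] iff k >= 3
Affected indices: 3, 4, ..., 7; delta = 22
  P[3]: 11 + 22 = 33
  P[4]: 4 + 22 = 26
  P[5]: 22 + 22 = 44
  P[6]: 22 + 22 = 44
  P[7]: 19 + 22 = 41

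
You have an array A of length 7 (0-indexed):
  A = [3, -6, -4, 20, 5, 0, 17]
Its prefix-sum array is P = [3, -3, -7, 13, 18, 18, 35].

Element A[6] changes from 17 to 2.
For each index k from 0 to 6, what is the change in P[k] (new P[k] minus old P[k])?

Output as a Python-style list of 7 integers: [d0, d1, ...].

Answer: [0, 0, 0, 0, 0, 0, -15]

Derivation:
Element change: A[6] 17 -> 2, delta = -15
For k < 6: P[k] unchanged, delta_P[k] = 0
For k >= 6: P[k] shifts by exactly -15
Delta array: [0, 0, 0, 0, 0, 0, -15]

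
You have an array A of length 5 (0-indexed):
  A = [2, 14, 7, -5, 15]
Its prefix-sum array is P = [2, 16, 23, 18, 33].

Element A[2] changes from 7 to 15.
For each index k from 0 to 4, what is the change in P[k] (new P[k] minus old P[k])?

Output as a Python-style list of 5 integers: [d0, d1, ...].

Answer: [0, 0, 8, 8, 8]

Derivation:
Element change: A[2] 7 -> 15, delta = 8
For k < 2: P[k] unchanged, delta_P[k] = 0
For k >= 2: P[k] shifts by exactly 8
Delta array: [0, 0, 8, 8, 8]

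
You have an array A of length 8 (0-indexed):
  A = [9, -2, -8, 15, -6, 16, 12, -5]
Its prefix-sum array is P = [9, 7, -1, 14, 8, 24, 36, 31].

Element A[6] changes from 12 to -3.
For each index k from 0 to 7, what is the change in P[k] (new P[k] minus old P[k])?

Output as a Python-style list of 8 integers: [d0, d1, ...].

Element change: A[6] 12 -> -3, delta = -15
For k < 6: P[k] unchanged, delta_P[k] = 0
For k >= 6: P[k] shifts by exactly -15
Delta array: [0, 0, 0, 0, 0, 0, -15, -15]

Answer: [0, 0, 0, 0, 0, 0, -15, -15]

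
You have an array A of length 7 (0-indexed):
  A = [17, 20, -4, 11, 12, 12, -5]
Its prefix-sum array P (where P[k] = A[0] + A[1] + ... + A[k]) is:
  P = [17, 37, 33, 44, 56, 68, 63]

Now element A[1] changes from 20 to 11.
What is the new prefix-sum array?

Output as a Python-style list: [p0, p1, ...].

Change: A[1] 20 -> 11, delta = -9
P[k] for k < 1: unchanged (A[1] not included)
P[k] for k >= 1: shift by delta = -9
  P[0] = 17 + 0 = 17
  P[1] = 37 + -9 = 28
  P[2] = 33 + -9 = 24
  P[3] = 44 + -9 = 35
  P[4] = 56 + -9 = 47
  P[5] = 68 + -9 = 59
  P[6] = 63 + -9 = 54

Answer: [17, 28, 24, 35, 47, 59, 54]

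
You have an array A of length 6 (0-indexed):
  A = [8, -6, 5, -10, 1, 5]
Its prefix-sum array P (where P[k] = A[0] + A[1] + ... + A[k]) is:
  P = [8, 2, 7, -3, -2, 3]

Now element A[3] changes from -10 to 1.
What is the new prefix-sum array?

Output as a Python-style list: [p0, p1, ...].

Answer: [8, 2, 7, 8, 9, 14]

Derivation:
Change: A[3] -10 -> 1, delta = 11
P[k] for k < 3: unchanged (A[3] not included)
P[k] for k >= 3: shift by delta = 11
  P[0] = 8 + 0 = 8
  P[1] = 2 + 0 = 2
  P[2] = 7 + 0 = 7
  P[3] = -3 + 11 = 8
  P[4] = -2 + 11 = 9
  P[5] = 3 + 11 = 14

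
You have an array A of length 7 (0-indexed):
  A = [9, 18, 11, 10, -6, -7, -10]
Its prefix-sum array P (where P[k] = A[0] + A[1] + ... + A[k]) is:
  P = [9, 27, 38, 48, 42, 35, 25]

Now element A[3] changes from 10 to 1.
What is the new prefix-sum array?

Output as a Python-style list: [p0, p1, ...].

Change: A[3] 10 -> 1, delta = -9
P[k] for k < 3: unchanged (A[3] not included)
P[k] for k >= 3: shift by delta = -9
  P[0] = 9 + 0 = 9
  P[1] = 27 + 0 = 27
  P[2] = 38 + 0 = 38
  P[3] = 48 + -9 = 39
  P[4] = 42 + -9 = 33
  P[5] = 35 + -9 = 26
  P[6] = 25 + -9 = 16

Answer: [9, 27, 38, 39, 33, 26, 16]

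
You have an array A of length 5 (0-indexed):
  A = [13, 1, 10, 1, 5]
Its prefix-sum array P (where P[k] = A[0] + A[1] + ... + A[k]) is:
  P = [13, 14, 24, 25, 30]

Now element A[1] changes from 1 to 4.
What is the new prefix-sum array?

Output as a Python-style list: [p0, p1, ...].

Answer: [13, 17, 27, 28, 33]

Derivation:
Change: A[1] 1 -> 4, delta = 3
P[k] for k < 1: unchanged (A[1] not included)
P[k] for k >= 1: shift by delta = 3
  P[0] = 13 + 0 = 13
  P[1] = 14 + 3 = 17
  P[2] = 24 + 3 = 27
  P[3] = 25 + 3 = 28
  P[4] = 30 + 3 = 33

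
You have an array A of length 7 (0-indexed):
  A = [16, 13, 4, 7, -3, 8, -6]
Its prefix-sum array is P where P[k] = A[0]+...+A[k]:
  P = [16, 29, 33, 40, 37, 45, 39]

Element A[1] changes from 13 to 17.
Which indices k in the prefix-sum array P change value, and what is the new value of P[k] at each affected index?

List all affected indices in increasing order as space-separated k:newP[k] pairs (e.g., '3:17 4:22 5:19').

Answer: 1:33 2:37 3:44 4:41 5:49 6:43

Derivation:
P[k] = A[0] + ... + A[k]
P[k] includes A[1] iff k >= 1
Affected indices: 1, 2, ..., 6; delta = 4
  P[1]: 29 + 4 = 33
  P[2]: 33 + 4 = 37
  P[3]: 40 + 4 = 44
  P[4]: 37 + 4 = 41
  P[5]: 45 + 4 = 49
  P[6]: 39 + 4 = 43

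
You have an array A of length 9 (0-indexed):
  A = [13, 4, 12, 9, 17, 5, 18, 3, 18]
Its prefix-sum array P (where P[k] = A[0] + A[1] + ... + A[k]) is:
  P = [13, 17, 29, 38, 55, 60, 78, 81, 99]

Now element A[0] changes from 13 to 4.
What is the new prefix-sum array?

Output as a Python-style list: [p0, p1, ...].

Change: A[0] 13 -> 4, delta = -9
P[k] for k < 0: unchanged (A[0] not included)
P[k] for k >= 0: shift by delta = -9
  P[0] = 13 + -9 = 4
  P[1] = 17 + -9 = 8
  P[2] = 29 + -9 = 20
  P[3] = 38 + -9 = 29
  P[4] = 55 + -9 = 46
  P[5] = 60 + -9 = 51
  P[6] = 78 + -9 = 69
  P[7] = 81 + -9 = 72
  P[8] = 99 + -9 = 90

Answer: [4, 8, 20, 29, 46, 51, 69, 72, 90]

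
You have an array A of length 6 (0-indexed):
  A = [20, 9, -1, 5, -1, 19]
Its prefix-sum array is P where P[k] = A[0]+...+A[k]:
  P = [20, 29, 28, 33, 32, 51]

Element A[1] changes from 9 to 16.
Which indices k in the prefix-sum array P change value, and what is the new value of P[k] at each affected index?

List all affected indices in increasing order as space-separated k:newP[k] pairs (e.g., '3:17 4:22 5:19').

Answer: 1:36 2:35 3:40 4:39 5:58

Derivation:
P[k] = A[0] + ... + A[k]
P[k] includes A[1] iff k >= 1
Affected indices: 1, 2, ..., 5; delta = 7
  P[1]: 29 + 7 = 36
  P[2]: 28 + 7 = 35
  P[3]: 33 + 7 = 40
  P[4]: 32 + 7 = 39
  P[5]: 51 + 7 = 58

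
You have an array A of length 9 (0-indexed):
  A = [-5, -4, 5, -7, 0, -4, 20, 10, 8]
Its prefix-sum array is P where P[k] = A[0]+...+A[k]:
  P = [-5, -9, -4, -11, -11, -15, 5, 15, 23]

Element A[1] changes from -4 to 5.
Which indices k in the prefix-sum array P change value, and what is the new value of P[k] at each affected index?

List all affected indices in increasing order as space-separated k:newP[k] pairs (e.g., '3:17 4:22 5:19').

Answer: 1:0 2:5 3:-2 4:-2 5:-6 6:14 7:24 8:32

Derivation:
P[k] = A[0] + ... + A[k]
P[k] includes A[1] iff k >= 1
Affected indices: 1, 2, ..., 8; delta = 9
  P[1]: -9 + 9 = 0
  P[2]: -4 + 9 = 5
  P[3]: -11 + 9 = -2
  P[4]: -11 + 9 = -2
  P[5]: -15 + 9 = -6
  P[6]: 5 + 9 = 14
  P[7]: 15 + 9 = 24
  P[8]: 23 + 9 = 32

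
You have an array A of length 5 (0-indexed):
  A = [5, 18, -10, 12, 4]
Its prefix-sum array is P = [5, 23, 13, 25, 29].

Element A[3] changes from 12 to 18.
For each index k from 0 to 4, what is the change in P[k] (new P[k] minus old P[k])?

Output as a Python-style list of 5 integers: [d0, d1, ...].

Answer: [0, 0, 0, 6, 6]

Derivation:
Element change: A[3] 12 -> 18, delta = 6
For k < 3: P[k] unchanged, delta_P[k] = 0
For k >= 3: P[k] shifts by exactly 6
Delta array: [0, 0, 0, 6, 6]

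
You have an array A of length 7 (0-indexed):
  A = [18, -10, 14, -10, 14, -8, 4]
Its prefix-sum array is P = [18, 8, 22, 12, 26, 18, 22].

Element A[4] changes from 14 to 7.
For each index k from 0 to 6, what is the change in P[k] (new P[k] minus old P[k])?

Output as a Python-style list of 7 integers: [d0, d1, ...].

Answer: [0, 0, 0, 0, -7, -7, -7]

Derivation:
Element change: A[4] 14 -> 7, delta = -7
For k < 4: P[k] unchanged, delta_P[k] = 0
For k >= 4: P[k] shifts by exactly -7
Delta array: [0, 0, 0, 0, -7, -7, -7]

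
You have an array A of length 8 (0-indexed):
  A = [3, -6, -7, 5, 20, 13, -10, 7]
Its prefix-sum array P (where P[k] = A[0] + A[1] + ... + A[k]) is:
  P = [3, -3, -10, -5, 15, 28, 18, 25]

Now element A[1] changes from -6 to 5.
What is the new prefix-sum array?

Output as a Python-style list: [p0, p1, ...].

Answer: [3, 8, 1, 6, 26, 39, 29, 36]

Derivation:
Change: A[1] -6 -> 5, delta = 11
P[k] for k < 1: unchanged (A[1] not included)
P[k] for k >= 1: shift by delta = 11
  P[0] = 3 + 0 = 3
  P[1] = -3 + 11 = 8
  P[2] = -10 + 11 = 1
  P[3] = -5 + 11 = 6
  P[4] = 15 + 11 = 26
  P[5] = 28 + 11 = 39
  P[6] = 18 + 11 = 29
  P[7] = 25 + 11 = 36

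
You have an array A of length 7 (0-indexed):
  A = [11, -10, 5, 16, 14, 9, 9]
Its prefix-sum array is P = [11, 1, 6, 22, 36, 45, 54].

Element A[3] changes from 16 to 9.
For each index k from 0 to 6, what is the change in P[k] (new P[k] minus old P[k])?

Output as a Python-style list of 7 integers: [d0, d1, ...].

Answer: [0, 0, 0, -7, -7, -7, -7]

Derivation:
Element change: A[3] 16 -> 9, delta = -7
For k < 3: P[k] unchanged, delta_P[k] = 0
For k >= 3: P[k] shifts by exactly -7
Delta array: [0, 0, 0, -7, -7, -7, -7]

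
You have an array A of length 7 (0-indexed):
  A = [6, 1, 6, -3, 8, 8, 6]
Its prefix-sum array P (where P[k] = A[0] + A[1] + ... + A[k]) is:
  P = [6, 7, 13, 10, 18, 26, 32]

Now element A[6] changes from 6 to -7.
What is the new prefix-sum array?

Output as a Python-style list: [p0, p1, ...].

Answer: [6, 7, 13, 10, 18, 26, 19]

Derivation:
Change: A[6] 6 -> -7, delta = -13
P[k] for k < 6: unchanged (A[6] not included)
P[k] for k >= 6: shift by delta = -13
  P[0] = 6 + 0 = 6
  P[1] = 7 + 0 = 7
  P[2] = 13 + 0 = 13
  P[3] = 10 + 0 = 10
  P[4] = 18 + 0 = 18
  P[5] = 26 + 0 = 26
  P[6] = 32 + -13 = 19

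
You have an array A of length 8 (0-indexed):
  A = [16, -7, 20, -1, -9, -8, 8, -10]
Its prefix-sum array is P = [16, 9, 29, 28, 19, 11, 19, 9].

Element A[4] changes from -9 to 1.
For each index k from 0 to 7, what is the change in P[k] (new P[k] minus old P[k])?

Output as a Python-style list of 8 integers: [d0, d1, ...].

Answer: [0, 0, 0, 0, 10, 10, 10, 10]

Derivation:
Element change: A[4] -9 -> 1, delta = 10
For k < 4: P[k] unchanged, delta_P[k] = 0
For k >= 4: P[k] shifts by exactly 10
Delta array: [0, 0, 0, 0, 10, 10, 10, 10]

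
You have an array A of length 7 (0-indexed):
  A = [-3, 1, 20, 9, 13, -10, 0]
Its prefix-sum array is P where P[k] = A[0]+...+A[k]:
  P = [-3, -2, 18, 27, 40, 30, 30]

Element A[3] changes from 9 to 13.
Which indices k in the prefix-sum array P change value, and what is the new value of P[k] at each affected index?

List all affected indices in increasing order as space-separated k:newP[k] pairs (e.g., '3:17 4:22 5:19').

Answer: 3:31 4:44 5:34 6:34

Derivation:
P[k] = A[0] + ... + A[k]
P[k] includes A[3] iff k >= 3
Affected indices: 3, 4, ..., 6; delta = 4
  P[3]: 27 + 4 = 31
  P[4]: 40 + 4 = 44
  P[5]: 30 + 4 = 34
  P[6]: 30 + 4 = 34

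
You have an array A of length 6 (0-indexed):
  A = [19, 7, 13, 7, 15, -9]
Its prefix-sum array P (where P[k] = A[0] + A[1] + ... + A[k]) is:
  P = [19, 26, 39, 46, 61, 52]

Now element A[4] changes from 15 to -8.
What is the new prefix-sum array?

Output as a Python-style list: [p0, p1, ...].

Change: A[4] 15 -> -8, delta = -23
P[k] for k < 4: unchanged (A[4] not included)
P[k] for k >= 4: shift by delta = -23
  P[0] = 19 + 0 = 19
  P[1] = 26 + 0 = 26
  P[2] = 39 + 0 = 39
  P[3] = 46 + 0 = 46
  P[4] = 61 + -23 = 38
  P[5] = 52 + -23 = 29

Answer: [19, 26, 39, 46, 38, 29]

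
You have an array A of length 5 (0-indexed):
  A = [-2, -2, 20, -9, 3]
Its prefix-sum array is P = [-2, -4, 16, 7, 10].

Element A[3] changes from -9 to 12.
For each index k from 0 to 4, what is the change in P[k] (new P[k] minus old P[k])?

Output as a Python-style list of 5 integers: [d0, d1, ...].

Answer: [0, 0, 0, 21, 21]

Derivation:
Element change: A[3] -9 -> 12, delta = 21
For k < 3: P[k] unchanged, delta_P[k] = 0
For k >= 3: P[k] shifts by exactly 21
Delta array: [0, 0, 0, 21, 21]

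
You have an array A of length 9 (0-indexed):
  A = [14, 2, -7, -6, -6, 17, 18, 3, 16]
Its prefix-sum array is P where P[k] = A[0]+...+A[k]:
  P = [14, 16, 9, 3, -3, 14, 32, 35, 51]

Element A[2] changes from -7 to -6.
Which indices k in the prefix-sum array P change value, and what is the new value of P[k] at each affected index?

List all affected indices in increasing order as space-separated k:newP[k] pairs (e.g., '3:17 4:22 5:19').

Answer: 2:10 3:4 4:-2 5:15 6:33 7:36 8:52

Derivation:
P[k] = A[0] + ... + A[k]
P[k] includes A[2] iff k >= 2
Affected indices: 2, 3, ..., 8; delta = 1
  P[2]: 9 + 1 = 10
  P[3]: 3 + 1 = 4
  P[4]: -3 + 1 = -2
  P[5]: 14 + 1 = 15
  P[6]: 32 + 1 = 33
  P[7]: 35 + 1 = 36
  P[8]: 51 + 1 = 52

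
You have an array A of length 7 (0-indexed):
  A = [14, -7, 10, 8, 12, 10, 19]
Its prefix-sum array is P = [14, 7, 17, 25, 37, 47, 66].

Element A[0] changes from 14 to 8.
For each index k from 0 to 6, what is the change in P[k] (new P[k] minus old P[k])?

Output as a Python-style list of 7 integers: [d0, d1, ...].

Element change: A[0] 14 -> 8, delta = -6
For k < 0: P[k] unchanged, delta_P[k] = 0
For k >= 0: P[k] shifts by exactly -6
Delta array: [-6, -6, -6, -6, -6, -6, -6]

Answer: [-6, -6, -6, -6, -6, -6, -6]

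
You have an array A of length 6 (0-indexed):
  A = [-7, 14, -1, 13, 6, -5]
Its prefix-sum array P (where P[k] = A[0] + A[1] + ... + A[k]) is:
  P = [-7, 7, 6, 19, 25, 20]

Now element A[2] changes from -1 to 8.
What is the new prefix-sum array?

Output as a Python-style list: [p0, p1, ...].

Change: A[2] -1 -> 8, delta = 9
P[k] for k < 2: unchanged (A[2] not included)
P[k] for k >= 2: shift by delta = 9
  P[0] = -7 + 0 = -7
  P[1] = 7 + 0 = 7
  P[2] = 6 + 9 = 15
  P[3] = 19 + 9 = 28
  P[4] = 25 + 9 = 34
  P[5] = 20 + 9 = 29

Answer: [-7, 7, 15, 28, 34, 29]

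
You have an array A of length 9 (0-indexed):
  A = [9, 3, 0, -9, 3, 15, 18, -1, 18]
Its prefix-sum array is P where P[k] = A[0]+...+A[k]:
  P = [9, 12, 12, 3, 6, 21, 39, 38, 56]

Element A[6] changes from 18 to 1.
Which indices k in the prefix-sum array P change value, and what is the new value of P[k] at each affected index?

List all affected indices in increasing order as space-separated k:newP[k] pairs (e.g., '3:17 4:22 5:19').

Answer: 6:22 7:21 8:39

Derivation:
P[k] = A[0] + ... + A[k]
P[k] includes A[6] iff k >= 6
Affected indices: 6, 7, ..., 8; delta = -17
  P[6]: 39 + -17 = 22
  P[7]: 38 + -17 = 21
  P[8]: 56 + -17 = 39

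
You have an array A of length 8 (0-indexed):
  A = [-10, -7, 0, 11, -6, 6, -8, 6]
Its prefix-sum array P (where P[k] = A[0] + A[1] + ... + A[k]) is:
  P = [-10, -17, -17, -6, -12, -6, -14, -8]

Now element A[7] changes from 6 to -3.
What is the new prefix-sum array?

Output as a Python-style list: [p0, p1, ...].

Answer: [-10, -17, -17, -6, -12, -6, -14, -17]

Derivation:
Change: A[7] 6 -> -3, delta = -9
P[k] for k < 7: unchanged (A[7] not included)
P[k] for k >= 7: shift by delta = -9
  P[0] = -10 + 0 = -10
  P[1] = -17 + 0 = -17
  P[2] = -17 + 0 = -17
  P[3] = -6 + 0 = -6
  P[4] = -12 + 0 = -12
  P[5] = -6 + 0 = -6
  P[6] = -14 + 0 = -14
  P[7] = -8 + -9 = -17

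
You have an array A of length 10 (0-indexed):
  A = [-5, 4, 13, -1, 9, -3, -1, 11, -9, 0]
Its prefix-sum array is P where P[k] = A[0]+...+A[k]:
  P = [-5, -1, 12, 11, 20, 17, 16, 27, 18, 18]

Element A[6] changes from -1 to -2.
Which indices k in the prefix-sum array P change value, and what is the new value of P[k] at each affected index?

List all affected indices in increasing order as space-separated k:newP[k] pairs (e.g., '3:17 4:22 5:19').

P[k] = A[0] + ... + A[k]
P[k] includes A[6] iff k >= 6
Affected indices: 6, 7, ..., 9; delta = -1
  P[6]: 16 + -1 = 15
  P[7]: 27 + -1 = 26
  P[8]: 18 + -1 = 17
  P[9]: 18 + -1 = 17

Answer: 6:15 7:26 8:17 9:17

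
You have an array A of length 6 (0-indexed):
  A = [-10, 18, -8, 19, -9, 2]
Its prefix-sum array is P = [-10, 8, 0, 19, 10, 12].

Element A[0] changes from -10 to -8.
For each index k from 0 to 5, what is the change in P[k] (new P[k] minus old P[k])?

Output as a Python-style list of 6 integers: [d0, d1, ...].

Answer: [2, 2, 2, 2, 2, 2]

Derivation:
Element change: A[0] -10 -> -8, delta = 2
For k < 0: P[k] unchanged, delta_P[k] = 0
For k >= 0: P[k] shifts by exactly 2
Delta array: [2, 2, 2, 2, 2, 2]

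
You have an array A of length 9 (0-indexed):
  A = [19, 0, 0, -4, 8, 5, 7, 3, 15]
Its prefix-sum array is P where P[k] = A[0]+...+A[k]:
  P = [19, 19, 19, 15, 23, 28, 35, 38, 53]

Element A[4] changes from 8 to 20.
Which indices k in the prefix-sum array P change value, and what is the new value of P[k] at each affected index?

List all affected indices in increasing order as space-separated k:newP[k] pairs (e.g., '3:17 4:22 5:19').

P[k] = A[0] + ... + A[k]
P[k] includes A[4] iff k >= 4
Affected indices: 4, 5, ..., 8; delta = 12
  P[4]: 23 + 12 = 35
  P[5]: 28 + 12 = 40
  P[6]: 35 + 12 = 47
  P[7]: 38 + 12 = 50
  P[8]: 53 + 12 = 65

Answer: 4:35 5:40 6:47 7:50 8:65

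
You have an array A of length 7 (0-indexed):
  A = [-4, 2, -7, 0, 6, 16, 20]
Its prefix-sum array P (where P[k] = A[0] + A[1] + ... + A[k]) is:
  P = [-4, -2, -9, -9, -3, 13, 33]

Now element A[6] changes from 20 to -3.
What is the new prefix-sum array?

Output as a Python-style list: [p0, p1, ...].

Change: A[6] 20 -> -3, delta = -23
P[k] for k < 6: unchanged (A[6] not included)
P[k] for k >= 6: shift by delta = -23
  P[0] = -4 + 0 = -4
  P[1] = -2 + 0 = -2
  P[2] = -9 + 0 = -9
  P[3] = -9 + 0 = -9
  P[4] = -3 + 0 = -3
  P[5] = 13 + 0 = 13
  P[6] = 33 + -23 = 10

Answer: [-4, -2, -9, -9, -3, 13, 10]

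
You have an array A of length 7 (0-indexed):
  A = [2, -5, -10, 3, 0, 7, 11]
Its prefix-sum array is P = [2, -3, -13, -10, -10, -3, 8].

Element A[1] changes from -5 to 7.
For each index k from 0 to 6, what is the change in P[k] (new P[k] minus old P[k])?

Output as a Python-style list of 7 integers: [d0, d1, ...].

Answer: [0, 12, 12, 12, 12, 12, 12]

Derivation:
Element change: A[1] -5 -> 7, delta = 12
For k < 1: P[k] unchanged, delta_P[k] = 0
For k >= 1: P[k] shifts by exactly 12
Delta array: [0, 12, 12, 12, 12, 12, 12]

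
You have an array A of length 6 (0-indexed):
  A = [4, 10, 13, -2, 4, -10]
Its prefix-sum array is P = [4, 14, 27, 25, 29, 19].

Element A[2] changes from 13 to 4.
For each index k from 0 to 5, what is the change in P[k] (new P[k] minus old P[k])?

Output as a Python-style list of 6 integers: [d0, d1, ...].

Answer: [0, 0, -9, -9, -9, -9]

Derivation:
Element change: A[2] 13 -> 4, delta = -9
For k < 2: P[k] unchanged, delta_P[k] = 0
For k >= 2: P[k] shifts by exactly -9
Delta array: [0, 0, -9, -9, -9, -9]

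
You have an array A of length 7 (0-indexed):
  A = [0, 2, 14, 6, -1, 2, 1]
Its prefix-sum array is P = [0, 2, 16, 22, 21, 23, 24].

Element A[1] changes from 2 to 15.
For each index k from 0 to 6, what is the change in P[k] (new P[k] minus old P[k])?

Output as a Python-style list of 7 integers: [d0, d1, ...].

Element change: A[1] 2 -> 15, delta = 13
For k < 1: P[k] unchanged, delta_P[k] = 0
For k >= 1: P[k] shifts by exactly 13
Delta array: [0, 13, 13, 13, 13, 13, 13]

Answer: [0, 13, 13, 13, 13, 13, 13]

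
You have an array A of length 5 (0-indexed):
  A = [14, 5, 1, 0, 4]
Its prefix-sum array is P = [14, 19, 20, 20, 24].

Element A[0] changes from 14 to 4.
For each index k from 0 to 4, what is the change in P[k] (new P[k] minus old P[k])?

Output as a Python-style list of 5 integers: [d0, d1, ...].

Answer: [-10, -10, -10, -10, -10]

Derivation:
Element change: A[0] 14 -> 4, delta = -10
For k < 0: P[k] unchanged, delta_P[k] = 0
For k >= 0: P[k] shifts by exactly -10
Delta array: [-10, -10, -10, -10, -10]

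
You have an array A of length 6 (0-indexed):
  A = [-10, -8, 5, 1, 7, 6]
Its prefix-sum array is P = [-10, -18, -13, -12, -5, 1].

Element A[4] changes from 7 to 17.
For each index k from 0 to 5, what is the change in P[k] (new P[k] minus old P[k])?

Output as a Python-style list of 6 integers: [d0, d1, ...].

Element change: A[4] 7 -> 17, delta = 10
For k < 4: P[k] unchanged, delta_P[k] = 0
For k >= 4: P[k] shifts by exactly 10
Delta array: [0, 0, 0, 0, 10, 10]

Answer: [0, 0, 0, 0, 10, 10]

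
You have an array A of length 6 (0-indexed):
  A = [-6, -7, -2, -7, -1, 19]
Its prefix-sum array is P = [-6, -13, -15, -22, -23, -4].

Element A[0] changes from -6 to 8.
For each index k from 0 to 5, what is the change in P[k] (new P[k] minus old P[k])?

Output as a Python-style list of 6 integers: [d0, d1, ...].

Answer: [14, 14, 14, 14, 14, 14]

Derivation:
Element change: A[0] -6 -> 8, delta = 14
For k < 0: P[k] unchanged, delta_P[k] = 0
For k >= 0: P[k] shifts by exactly 14
Delta array: [14, 14, 14, 14, 14, 14]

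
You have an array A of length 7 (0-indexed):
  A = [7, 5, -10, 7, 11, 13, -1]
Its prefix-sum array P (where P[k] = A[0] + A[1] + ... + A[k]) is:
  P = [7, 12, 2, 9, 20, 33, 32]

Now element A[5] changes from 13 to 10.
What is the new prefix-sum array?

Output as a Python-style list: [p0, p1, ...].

Change: A[5] 13 -> 10, delta = -3
P[k] for k < 5: unchanged (A[5] not included)
P[k] for k >= 5: shift by delta = -3
  P[0] = 7 + 0 = 7
  P[1] = 12 + 0 = 12
  P[2] = 2 + 0 = 2
  P[3] = 9 + 0 = 9
  P[4] = 20 + 0 = 20
  P[5] = 33 + -3 = 30
  P[6] = 32 + -3 = 29

Answer: [7, 12, 2, 9, 20, 30, 29]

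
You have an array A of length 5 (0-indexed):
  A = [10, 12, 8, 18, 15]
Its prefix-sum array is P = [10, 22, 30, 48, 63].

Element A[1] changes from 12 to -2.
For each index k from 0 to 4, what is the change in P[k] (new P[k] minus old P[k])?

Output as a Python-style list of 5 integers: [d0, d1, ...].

Answer: [0, -14, -14, -14, -14]

Derivation:
Element change: A[1] 12 -> -2, delta = -14
For k < 1: P[k] unchanged, delta_P[k] = 0
For k >= 1: P[k] shifts by exactly -14
Delta array: [0, -14, -14, -14, -14]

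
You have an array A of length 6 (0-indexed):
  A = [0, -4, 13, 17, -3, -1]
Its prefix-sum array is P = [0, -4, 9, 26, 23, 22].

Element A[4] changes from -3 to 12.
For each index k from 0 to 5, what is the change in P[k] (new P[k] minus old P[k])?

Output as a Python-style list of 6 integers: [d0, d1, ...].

Element change: A[4] -3 -> 12, delta = 15
For k < 4: P[k] unchanged, delta_P[k] = 0
For k >= 4: P[k] shifts by exactly 15
Delta array: [0, 0, 0, 0, 15, 15]

Answer: [0, 0, 0, 0, 15, 15]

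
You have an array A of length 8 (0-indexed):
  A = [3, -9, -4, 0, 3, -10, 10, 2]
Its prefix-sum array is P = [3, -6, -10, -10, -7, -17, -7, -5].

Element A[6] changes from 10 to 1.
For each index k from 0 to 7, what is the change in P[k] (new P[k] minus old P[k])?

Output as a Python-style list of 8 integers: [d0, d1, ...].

Element change: A[6] 10 -> 1, delta = -9
For k < 6: P[k] unchanged, delta_P[k] = 0
For k >= 6: P[k] shifts by exactly -9
Delta array: [0, 0, 0, 0, 0, 0, -9, -9]

Answer: [0, 0, 0, 0, 0, 0, -9, -9]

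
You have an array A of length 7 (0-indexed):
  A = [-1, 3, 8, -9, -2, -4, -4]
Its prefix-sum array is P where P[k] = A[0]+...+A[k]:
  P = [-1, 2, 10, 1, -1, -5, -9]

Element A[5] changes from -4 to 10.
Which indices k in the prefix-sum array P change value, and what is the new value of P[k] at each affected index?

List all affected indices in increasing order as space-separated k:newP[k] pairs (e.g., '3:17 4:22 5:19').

P[k] = A[0] + ... + A[k]
P[k] includes A[5] iff k >= 5
Affected indices: 5, 6, ..., 6; delta = 14
  P[5]: -5 + 14 = 9
  P[6]: -9 + 14 = 5

Answer: 5:9 6:5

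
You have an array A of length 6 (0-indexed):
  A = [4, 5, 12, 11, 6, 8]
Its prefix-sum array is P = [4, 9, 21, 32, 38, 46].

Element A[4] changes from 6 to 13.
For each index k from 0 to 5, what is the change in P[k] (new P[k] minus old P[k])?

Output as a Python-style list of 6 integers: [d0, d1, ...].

Element change: A[4] 6 -> 13, delta = 7
For k < 4: P[k] unchanged, delta_P[k] = 0
For k >= 4: P[k] shifts by exactly 7
Delta array: [0, 0, 0, 0, 7, 7]

Answer: [0, 0, 0, 0, 7, 7]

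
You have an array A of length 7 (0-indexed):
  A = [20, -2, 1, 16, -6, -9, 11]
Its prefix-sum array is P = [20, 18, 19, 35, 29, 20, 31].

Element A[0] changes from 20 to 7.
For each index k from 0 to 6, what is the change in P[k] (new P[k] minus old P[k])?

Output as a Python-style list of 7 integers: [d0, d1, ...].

Answer: [-13, -13, -13, -13, -13, -13, -13]

Derivation:
Element change: A[0] 20 -> 7, delta = -13
For k < 0: P[k] unchanged, delta_P[k] = 0
For k >= 0: P[k] shifts by exactly -13
Delta array: [-13, -13, -13, -13, -13, -13, -13]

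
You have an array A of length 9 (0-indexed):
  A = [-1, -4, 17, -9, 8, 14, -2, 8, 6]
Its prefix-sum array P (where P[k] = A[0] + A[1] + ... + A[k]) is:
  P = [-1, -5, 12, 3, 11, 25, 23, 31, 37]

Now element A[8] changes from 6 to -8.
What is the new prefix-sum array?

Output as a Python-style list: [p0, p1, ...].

Change: A[8] 6 -> -8, delta = -14
P[k] for k < 8: unchanged (A[8] not included)
P[k] for k >= 8: shift by delta = -14
  P[0] = -1 + 0 = -1
  P[1] = -5 + 0 = -5
  P[2] = 12 + 0 = 12
  P[3] = 3 + 0 = 3
  P[4] = 11 + 0 = 11
  P[5] = 25 + 0 = 25
  P[6] = 23 + 0 = 23
  P[7] = 31 + 0 = 31
  P[8] = 37 + -14 = 23

Answer: [-1, -5, 12, 3, 11, 25, 23, 31, 23]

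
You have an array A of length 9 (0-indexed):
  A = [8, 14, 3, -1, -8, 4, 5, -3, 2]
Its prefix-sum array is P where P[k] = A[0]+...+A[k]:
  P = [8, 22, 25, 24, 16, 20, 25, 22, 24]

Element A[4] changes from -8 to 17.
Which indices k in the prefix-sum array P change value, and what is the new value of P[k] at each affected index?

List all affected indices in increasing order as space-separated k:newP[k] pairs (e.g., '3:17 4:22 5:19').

P[k] = A[0] + ... + A[k]
P[k] includes A[4] iff k >= 4
Affected indices: 4, 5, ..., 8; delta = 25
  P[4]: 16 + 25 = 41
  P[5]: 20 + 25 = 45
  P[6]: 25 + 25 = 50
  P[7]: 22 + 25 = 47
  P[8]: 24 + 25 = 49

Answer: 4:41 5:45 6:50 7:47 8:49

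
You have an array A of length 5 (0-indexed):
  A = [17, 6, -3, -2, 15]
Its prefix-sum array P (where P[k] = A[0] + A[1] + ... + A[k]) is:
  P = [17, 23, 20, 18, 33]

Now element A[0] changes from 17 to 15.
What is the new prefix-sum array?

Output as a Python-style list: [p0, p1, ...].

Change: A[0] 17 -> 15, delta = -2
P[k] for k < 0: unchanged (A[0] not included)
P[k] for k >= 0: shift by delta = -2
  P[0] = 17 + -2 = 15
  P[1] = 23 + -2 = 21
  P[2] = 20 + -2 = 18
  P[3] = 18 + -2 = 16
  P[4] = 33 + -2 = 31

Answer: [15, 21, 18, 16, 31]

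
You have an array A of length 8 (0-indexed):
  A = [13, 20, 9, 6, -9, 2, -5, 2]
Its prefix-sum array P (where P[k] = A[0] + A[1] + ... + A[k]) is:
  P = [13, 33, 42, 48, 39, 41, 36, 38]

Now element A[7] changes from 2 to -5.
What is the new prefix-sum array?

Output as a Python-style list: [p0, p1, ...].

Change: A[7] 2 -> -5, delta = -7
P[k] for k < 7: unchanged (A[7] not included)
P[k] for k >= 7: shift by delta = -7
  P[0] = 13 + 0 = 13
  P[1] = 33 + 0 = 33
  P[2] = 42 + 0 = 42
  P[3] = 48 + 0 = 48
  P[4] = 39 + 0 = 39
  P[5] = 41 + 0 = 41
  P[6] = 36 + 0 = 36
  P[7] = 38 + -7 = 31

Answer: [13, 33, 42, 48, 39, 41, 36, 31]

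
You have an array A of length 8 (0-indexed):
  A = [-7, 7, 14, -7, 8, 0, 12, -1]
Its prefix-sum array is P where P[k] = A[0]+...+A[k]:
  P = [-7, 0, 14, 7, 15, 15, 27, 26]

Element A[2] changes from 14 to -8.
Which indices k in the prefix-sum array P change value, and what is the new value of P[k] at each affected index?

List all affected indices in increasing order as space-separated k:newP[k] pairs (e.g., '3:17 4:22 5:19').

P[k] = A[0] + ... + A[k]
P[k] includes A[2] iff k >= 2
Affected indices: 2, 3, ..., 7; delta = -22
  P[2]: 14 + -22 = -8
  P[3]: 7 + -22 = -15
  P[4]: 15 + -22 = -7
  P[5]: 15 + -22 = -7
  P[6]: 27 + -22 = 5
  P[7]: 26 + -22 = 4

Answer: 2:-8 3:-15 4:-7 5:-7 6:5 7:4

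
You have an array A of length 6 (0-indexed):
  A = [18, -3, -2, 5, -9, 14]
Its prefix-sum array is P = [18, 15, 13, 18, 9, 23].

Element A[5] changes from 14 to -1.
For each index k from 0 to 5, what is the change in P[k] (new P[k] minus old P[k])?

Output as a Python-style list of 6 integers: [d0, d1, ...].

Element change: A[5] 14 -> -1, delta = -15
For k < 5: P[k] unchanged, delta_P[k] = 0
For k >= 5: P[k] shifts by exactly -15
Delta array: [0, 0, 0, 0, 0, -15]

Answer: [0, 0, 0, 0, 0, -15]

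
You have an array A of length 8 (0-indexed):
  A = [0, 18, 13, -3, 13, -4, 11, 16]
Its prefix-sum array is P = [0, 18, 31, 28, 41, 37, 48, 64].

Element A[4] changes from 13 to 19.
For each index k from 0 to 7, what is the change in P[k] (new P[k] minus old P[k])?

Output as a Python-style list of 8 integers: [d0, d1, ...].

Answer: [0, 0, 0, 0, 6, 6, 6, 6]

Derivation:
Element change: A[4] 13 -> 19, delta = 6
For k < 4: P[k] unchanged, delta_P[k] = 0
For k >= 4: P[k] shifts by exactly 6
Delta array: [0, 0, 0, 0, 6, 6, 6, 6]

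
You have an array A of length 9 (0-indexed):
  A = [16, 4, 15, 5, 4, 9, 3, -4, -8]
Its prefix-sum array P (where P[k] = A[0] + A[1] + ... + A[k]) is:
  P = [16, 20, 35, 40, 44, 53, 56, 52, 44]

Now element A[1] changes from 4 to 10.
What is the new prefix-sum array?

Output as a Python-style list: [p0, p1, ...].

Change: A[1] 4 -> 10, delta = 6
P[k] for k < 1: unchanged (A[1] not included)
P[k] for k >= 1: shift by delta = 6
  P[0] = 16 + 0 = 16
  P[1] = 20 + 6 = 26
  P[2] = 35 + 6 = 41
  P[3] = 40 + 6 = 46
  P[4] = 44 + 6 = 50
  P[5] = 53 + 6 = 59
  P[6] = 56 + 6 = 62
  P[7] = 52 + 6 = 58
  P[8] = 44 + 6 = 50

Answer: [16, 26, 41, 46, 50, 59, 62, 58, 50]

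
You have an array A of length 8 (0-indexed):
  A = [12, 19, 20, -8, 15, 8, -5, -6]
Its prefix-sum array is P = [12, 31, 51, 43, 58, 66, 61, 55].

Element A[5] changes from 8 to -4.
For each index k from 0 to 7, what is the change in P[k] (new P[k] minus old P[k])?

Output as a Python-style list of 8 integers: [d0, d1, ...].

Answer: [0, 0, 0, 0, 0, -12, -12, -12]

Derivation:
Element change: A[5] 8 -> -4, delta = -12
For k < 5: P[k] unchanged, delta_P[k] = 0
For k >= 5: P[k] shifts by exactly -12
Delta array: [0, 0, 0, 0, 0, -12, -12, -12]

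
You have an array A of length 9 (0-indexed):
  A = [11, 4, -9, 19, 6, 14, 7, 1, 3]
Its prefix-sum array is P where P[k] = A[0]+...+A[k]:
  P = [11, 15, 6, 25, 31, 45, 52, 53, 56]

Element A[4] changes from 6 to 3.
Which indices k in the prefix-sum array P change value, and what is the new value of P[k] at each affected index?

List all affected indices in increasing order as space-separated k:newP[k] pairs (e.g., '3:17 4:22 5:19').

Answer: 4:28 5:42 6:49 7:50 8:53

Derivation:
P[k] = A[0] + ... + A[k]
P[k] includes A[4] iff k >= 4
Affected indices: 4, 5, ..., 8; delta = -3
  P[4]: 31 + -3 = 28
  P[5]: 45 + -3 = 42
  P[6]: 52 + -3 = 49
  P[7]: 53 + -3 = 50
  P[8]: 56 + -3 = 53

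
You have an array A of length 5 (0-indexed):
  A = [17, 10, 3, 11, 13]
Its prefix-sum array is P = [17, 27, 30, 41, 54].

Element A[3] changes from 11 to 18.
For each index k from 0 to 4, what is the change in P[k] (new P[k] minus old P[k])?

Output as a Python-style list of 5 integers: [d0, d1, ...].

Answer: [0, 0, 0, 7, 7]

Derivation:
Element change: A[3] 11 -> 18, delta = 7
For k < 3: P[k] unchanged, delta_P[k] = 0
For k >= 3: P[k] shifts by exactly 7
Delta array: [0, 0, 0, 7, 7]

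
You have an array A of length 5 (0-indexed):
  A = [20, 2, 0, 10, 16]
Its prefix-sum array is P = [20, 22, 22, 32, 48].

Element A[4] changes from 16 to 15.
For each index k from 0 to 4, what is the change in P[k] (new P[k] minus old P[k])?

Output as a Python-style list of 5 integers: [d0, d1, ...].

Element change: A[4] 16 -> 15, delta = -1
For k < 4: P[k] unchanged, delta_P[k] = 0
For k >= 4: P[k] shifts by exactly -1
Delta array: [0, 0, 0, 0, -1]

Answer: [0, 0, 0, 0, -1]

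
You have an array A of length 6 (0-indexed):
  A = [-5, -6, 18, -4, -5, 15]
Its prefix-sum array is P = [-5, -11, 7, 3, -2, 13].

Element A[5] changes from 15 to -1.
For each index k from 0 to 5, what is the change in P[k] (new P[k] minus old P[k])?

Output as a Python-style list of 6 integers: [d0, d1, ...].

Element change: A[5] 15 -> -1, delta = -16
For k < 5: P[k] unchanged, delta_P[k] = 0
For k >= 5: P[k] shifts by exactly -16
Delta array: [0, 0, 0, 0, 0, -16]

Answer: [0, 0, 0, 0, 0, -16]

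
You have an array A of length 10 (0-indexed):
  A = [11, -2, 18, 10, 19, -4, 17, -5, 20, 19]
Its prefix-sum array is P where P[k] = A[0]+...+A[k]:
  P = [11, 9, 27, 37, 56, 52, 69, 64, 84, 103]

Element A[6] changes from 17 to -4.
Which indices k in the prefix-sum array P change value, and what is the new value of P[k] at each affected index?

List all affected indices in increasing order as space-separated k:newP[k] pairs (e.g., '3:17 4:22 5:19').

P[k] = A[0] + ... + A[k]
P[k] includes A[6] iff k >= 6
Affected indices: 6, 7, ..., 9; delta = -21
  P[6]: 69 + -21 = 48
  P[7]: 64 + -21 = 43
  P[8]: 84 + -21 = 63
  P[9]: 103 + -21 = 82

Answer: 6:48 7:43 8:63 9:82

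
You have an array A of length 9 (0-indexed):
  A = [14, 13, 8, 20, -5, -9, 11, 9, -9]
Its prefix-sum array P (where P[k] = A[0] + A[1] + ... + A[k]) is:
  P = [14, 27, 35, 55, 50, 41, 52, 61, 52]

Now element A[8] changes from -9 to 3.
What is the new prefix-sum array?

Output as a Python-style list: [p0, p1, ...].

Change: A[8] -9 -> 3, delta = 12
P[k] for k < 8: unchanged (A[8] not included)
P[k] for k >= 8: shift by delta = 12
  P[0] = 14 + 0 = 14
  P[1] = 27 + 0 = 27
  P[2] = 35 + 0 = 35
  P[3] = 55 + 0 = 55
  P[4] = 50 + 0 = 50
  P[5] = 41 + 0 = 41
  P[6] = 52 + 0 = 52
  P[7] = 61 + 0 = 61
  P[8] = 52 + 12 = 64

Answer: [14, 27, 35, 55, 50, 41, 52, 61, 64]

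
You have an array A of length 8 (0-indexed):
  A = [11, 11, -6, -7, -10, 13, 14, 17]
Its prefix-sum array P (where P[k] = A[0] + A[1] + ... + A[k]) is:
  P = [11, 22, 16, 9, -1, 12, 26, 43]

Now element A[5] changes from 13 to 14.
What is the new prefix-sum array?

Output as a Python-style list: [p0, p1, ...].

Answer: [11, 22, 16, 9, -1, 13, 27, 44]

Derivation:
Change: A[5] 13 -> 14, delta = 1
P[k] for k < 5: unchanged (A[5] not included)
P[k] for k >= 5: shift by delta = 1
  P[0] = 11 + 0 = 11
  P[1] = 22 + 0 = 22
  P[2] = 16 + 0 = 16
  P[3] = 9 + 0 = 9
  P[4] = -1 + 0 = -1
  P[5] = 12 + 1 = 13
  P[6] = 26 + 1 = 27
  P[7] = 43 + 1 = 44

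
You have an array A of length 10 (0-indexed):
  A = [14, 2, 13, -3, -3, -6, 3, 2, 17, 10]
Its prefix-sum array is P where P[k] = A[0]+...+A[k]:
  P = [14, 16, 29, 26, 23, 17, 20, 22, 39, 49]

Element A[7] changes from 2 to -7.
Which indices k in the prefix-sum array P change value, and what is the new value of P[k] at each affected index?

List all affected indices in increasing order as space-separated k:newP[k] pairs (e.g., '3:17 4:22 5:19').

Answer: 7:13 8:30 9:40

Derivation:
P[k] = A[0] + ... + A[k]
P[k] includes A[7] iff k >= 7
Affected indices: 7, 8, ..., 9; delta = -9
  P[7]: 22 + -9 = 13
  P[8]: 39 + -9 = 30
  P[9]: 49 + -9 = 40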